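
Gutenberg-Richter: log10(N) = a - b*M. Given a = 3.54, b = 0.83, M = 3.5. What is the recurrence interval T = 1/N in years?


log10(N) = 3.54 - 0.83*3.5 = 0.635
N = 10^0.635 = 4.315191
T = 1/N = 1/4.315191 = 0.2317 years

0.2317


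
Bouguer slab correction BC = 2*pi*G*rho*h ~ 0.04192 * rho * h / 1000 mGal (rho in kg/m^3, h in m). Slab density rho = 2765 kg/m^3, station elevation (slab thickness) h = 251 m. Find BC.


BC = 0.04192 * rho * h / 1000
= 0.04192 * 2765 * 251 / 1000
= 29.0931 mGal

29.0931


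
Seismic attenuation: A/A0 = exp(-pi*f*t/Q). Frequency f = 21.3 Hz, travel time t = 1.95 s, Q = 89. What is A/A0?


pi*f*t/Q = pi*21.3*1.95/89 = 1.466135
A/A0 = exp(-1.466135) = 0.230816

0.230816


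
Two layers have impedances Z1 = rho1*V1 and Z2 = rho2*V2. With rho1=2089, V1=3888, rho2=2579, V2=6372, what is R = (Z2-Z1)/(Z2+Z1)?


Z1 = 2089 * 3888 = 8122032
Z2 = 2579 * 6372 = 16433388
R = (16433388 - 8122032) / (16433388 + 8122032) = 8311356 / 24555420 = 0.3385

0.3385


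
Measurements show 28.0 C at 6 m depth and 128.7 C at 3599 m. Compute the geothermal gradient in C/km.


dT = 128.7 - 28.0 = 100.7 C
dz = 3599 - 6 = 3593 m
gradient = dT/dz * 1000 = 100.7/3593 * 1000 = 28.0267 C/km

28.0267


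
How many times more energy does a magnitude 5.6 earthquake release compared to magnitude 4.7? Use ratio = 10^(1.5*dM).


M2 - M1 = 5.6 - 4.7 = 0.9
1.5 * 0.9 = 1.35
ratio = 10^1.35 = 22.39

22.39


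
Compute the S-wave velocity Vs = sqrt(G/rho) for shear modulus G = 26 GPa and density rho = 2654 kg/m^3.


Convert G to Pa: G = 26e9 Pa
Compute G/rho = 26e9 / 2654 = 9796533.5343
Vs = sqrt(9796533.5343) = 3129.94 m/s

3129.94


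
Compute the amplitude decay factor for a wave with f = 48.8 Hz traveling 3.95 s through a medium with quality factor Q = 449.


pi*f*t/Q = pi*48.8*3.95/449 = 1.348716
A/A0 = exp(-1.348716) = 0.259573

0.259573


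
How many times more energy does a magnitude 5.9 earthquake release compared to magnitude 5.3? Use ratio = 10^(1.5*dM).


M2 - M1 = 5.9 - 5.3 = 0.6
1.5 * 0.6 = 0.9
ratio = 10^0.9 = 7.94

7.94


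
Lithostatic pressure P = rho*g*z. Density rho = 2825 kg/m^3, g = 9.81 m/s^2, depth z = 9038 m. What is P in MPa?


P = rho * g * z / 1e6
= 2825 * 9.81 * 9038 / 1e6
= 250472353.5 / 1e6
= 250.4724 MPa

250.4724


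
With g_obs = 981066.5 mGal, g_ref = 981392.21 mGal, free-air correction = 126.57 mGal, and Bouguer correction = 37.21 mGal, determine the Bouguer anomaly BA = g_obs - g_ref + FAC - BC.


BA = g_obs - g_ref + FAC - BC
= 981066.5 - 981392.21 + 126.57 - 37.21
= -236.35 mGal

-236.35


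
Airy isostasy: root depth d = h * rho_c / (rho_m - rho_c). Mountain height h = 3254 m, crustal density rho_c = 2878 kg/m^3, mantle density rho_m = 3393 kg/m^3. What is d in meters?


rho_m - rho_c = 3393 - 2878 = 515
d = 3254 * 2878 / 515
= 9365012 / 515
= 18184.49 m

18184.49


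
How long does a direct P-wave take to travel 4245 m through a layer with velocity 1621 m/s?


t = x / V
= 4245 / 1621
= 2.6188 s

2.6188


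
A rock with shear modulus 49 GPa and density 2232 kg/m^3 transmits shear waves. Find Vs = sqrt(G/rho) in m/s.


Convert G to Pa: G = 49e9 Pa
Compute G/rho = 49e9 / 2232 = 21953405.0179
Vs = sqrt(21953405.0179) = 4685.45 m/s

4685.45


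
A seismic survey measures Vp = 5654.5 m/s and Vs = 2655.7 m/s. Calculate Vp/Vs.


Vp/Vs = 5654.5 / 2655.7
= 2.1292

2.1292


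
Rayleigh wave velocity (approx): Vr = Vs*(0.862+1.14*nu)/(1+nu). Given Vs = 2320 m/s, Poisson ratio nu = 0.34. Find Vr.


Numerator factor = 0.862 + 1.14*0.34 = 1.2496
Denominator = 1 + 0.34 = 1.34
Vr = 2320 * 1.2496 / 1.34 = 2163.49 m/s

2163.49


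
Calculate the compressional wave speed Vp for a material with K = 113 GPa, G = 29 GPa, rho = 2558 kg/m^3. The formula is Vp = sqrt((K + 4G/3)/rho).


First compute the effective modulus:
K + 4G/3 = 113e9 + 4*29e9/3 = 151666666666.67 Pa
Then divide by density:
151666666666.67 / 2558 = 59291112.8486 Pa/(kg/m^3)
Take the square root:
Vp = sqrt(59291112.8486) = 7700.07 m/s

7700.07


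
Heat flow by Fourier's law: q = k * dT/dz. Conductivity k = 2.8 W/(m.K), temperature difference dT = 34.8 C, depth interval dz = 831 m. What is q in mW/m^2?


q = k * dT / dz * 1000
= 2.8 * 34.8 / 831 * 1000
= 0.117256 * 1000
= 117.2563 mW/m^2

117.2563


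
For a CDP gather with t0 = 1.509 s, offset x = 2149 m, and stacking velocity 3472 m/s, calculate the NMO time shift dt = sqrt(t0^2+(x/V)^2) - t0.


x/Vnmo = 2149/3472 = 0.618952
(x/Vnmo)^2 = 0.383101
t0^2 = 2.277081
sqrt(2.277081 + 0.383101) = 1.631006
dt = 1.631006 - 1.509 = 0.122006

0.122006


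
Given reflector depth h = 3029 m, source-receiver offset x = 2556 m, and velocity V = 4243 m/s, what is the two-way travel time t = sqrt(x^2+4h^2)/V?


x^2 + 4h^2 = 2556^2 + 4*3029^2 = 6533136 + 36699364 = 43232500
sqrt(43232500) = 6575.1426
t = 6575.1426 / 4243 = 1.5496 s

1.5496


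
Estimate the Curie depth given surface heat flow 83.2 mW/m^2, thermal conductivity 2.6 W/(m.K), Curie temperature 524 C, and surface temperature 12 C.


T_Curie - T_surf = 524 - 12 = 512 C
Convert q to W/m^2: 83.2 mW/m^2 = 0.0832 W/m^2
d = 512 * 2.6 / 0.0832 = 16000.0 m

16000.0


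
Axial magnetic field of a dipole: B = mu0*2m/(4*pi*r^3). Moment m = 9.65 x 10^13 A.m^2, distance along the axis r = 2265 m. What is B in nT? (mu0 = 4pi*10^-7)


m = 9.65 x 10^13 = 96500000000000 A.m^2
2m = 193000000000000 A.m^2
r^3 = 2265^3 = 11619959625
B = (4pi*10^-7) * 193000000000000 / (4*pi * 11619959625) * 1e9
= 242530952.857132 / 146020719171.64 * 1e9
= 1660935.2031 nT

1660935.2031


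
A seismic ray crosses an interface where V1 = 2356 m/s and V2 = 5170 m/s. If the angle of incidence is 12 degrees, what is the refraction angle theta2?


sin(theta1) = sin(12 deg) = 0.207912
sin(theta2) = V2/V1 * sin(theta1) = 5170/2356 * 0.207912 = 0.456241
theta2 = arcsin(0.456241) = 27.1448 degrees

27.1448


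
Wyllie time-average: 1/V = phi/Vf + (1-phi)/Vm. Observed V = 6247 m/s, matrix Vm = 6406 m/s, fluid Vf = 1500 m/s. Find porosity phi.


1/V - 1/Vm = 1/6247 - 1/6406 = 3.97e-06
1/Vf - 1/Vm = 1/1500 - 1/6406 = 0.00051056
phi = 3.97e-06 / 0.00051056 = 0.0078

0.0078


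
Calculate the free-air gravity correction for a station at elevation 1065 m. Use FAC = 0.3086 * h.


FAC = 0.3086 * h
= 0.3086 * 1065
= 328.659 mGal

328.659


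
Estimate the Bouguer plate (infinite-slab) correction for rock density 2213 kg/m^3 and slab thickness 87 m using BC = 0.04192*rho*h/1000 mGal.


BC = 0.04192 * rho * h / 1000
= 0.04192 * 2213 * 87 / 1000
= 8.0709 mGal

8.0709


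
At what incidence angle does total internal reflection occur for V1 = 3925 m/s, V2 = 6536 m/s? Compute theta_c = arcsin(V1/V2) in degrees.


V1/V2 = 3925/6536 = 0.60052
theta_c = arcsin(0.60052) = 36.9072 degrees

36.9072


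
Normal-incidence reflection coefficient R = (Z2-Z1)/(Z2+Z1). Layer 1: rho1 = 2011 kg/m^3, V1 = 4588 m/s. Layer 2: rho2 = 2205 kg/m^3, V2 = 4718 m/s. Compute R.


Z1 = 2011 * 4588 = 9226468
Z2 = 2205 * 4718 = 10403190
R = (10403190 - 9226468) / (10403190 + 9226468) = 1176722 / 19629658 = 0.0599

0.0599


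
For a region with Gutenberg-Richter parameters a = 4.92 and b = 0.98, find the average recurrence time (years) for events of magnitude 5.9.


log10(N) = 4.92 - 0.98*5.9 = -0.862
N = 10^-0.862 = 0.137404
T = 1/N = 1/0.137404 = 7.2778 years

7.2778


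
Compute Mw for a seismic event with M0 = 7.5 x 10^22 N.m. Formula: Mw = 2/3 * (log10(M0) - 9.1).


log10(M0) = log10(7.5 x 10^22) = 22.8751
Mw = 2/3 * (22.8751 - 9.1)
= 2/3 * 13.7751
= 9.18

9.18


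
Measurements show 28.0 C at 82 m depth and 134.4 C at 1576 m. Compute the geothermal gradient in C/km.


dT = 134.4 - 28.0 = 106.4 C
dz = 1576 - 82 = 1494 m
gradient = dT/dz * 1000 = 106.4/1494 * 1000 = 71.2182 C/km

71.2182


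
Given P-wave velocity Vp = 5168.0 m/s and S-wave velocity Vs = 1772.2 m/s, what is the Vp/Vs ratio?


Vp/Vs = 5168.0 / 1772.2
= 2.9161

2.9161


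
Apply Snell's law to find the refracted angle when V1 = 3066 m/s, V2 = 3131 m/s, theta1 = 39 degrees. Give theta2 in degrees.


sin(theta1) = sin(39 deg) = 0.62932
sin(theta2) = V2/V1 * sin(theta1) = 3131/3066 * 0.62932 = 0.642662
theta2 = arcsin(0.642662) = 39.9906 degrees

39.9906


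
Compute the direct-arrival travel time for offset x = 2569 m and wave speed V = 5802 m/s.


t = x / V
= 2569 / 5802
= 0.4428 s

0.4428


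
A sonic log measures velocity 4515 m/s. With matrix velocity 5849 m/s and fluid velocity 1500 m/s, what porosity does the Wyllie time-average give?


1/V - 1/Vm = 1/4515 - 1/5849 = 5.051e-05
1/Vf - 1/Vm = 1/1500 - 1/5849 = 0.0004957
phi = 5.051e-05 / 0.0004957 = 0.1019

0.1019


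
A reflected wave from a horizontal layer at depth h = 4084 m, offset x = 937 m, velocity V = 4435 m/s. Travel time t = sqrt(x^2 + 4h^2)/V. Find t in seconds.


x^2 + 4h^2 = 937^2 + 4*4084^2 = 877969 + 66716224 = 67594193
sqrt(67594193) = 8221.5688
t = 8221.5688 / 4435 = 1.8538 s

1.8538


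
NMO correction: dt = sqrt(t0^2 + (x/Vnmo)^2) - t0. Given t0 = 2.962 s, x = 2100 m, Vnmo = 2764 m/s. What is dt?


x/Vnmo = 2100/2764 = 0.759768
(x/Vnmo)^2 = 0.577248
t0^2 = 8.773444
sqrt(8.773444 + 0.577248) = 3.05789
dt = 3.05789 - 2.962 = 0.09589

0.09589


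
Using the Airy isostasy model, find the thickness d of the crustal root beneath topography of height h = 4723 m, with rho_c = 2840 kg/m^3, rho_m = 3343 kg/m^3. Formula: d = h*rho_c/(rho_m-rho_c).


rho_m - rho_c = 3343 - 2840 = 503
d = 4723 * 2840 / 503
= 13413320 / 503
= 26666.64 m

26666.64


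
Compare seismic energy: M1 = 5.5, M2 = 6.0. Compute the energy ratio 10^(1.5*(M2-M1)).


M2 - M1 = 6.0 - 5.5 = 0.5
1.5 * 0.5 = 0.75
ratio = 10^0.75 = 5.62

5.62


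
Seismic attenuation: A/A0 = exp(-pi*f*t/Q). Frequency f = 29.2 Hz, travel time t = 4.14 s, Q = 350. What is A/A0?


pi*f*t/Q = pi*29.2*4.14/350 = 1.085088
A/A0 = exp(-1.085088) = 0.337872

0.337872


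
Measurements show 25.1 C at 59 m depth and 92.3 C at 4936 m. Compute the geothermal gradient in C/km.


dT = 92.3 - 25.1 = 67.2 C
dz = 4936 - 59 = 4877 m
gradient = dT/dz * 1000 = 67.2/4877 * 1000 = 13.779 C/km

13.779


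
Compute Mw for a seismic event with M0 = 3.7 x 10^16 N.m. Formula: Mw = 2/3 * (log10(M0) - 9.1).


log10(M0) = log10(3.7 x 10^16) = 16.5682
Mw = 2/3 * (16.5682 - 9.1)
= 2/3 * 7.4682
= 4.98

4.98


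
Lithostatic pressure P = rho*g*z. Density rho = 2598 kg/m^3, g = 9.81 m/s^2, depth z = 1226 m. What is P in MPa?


P = rho * g * z / 1e6
= 2598 * 9.81 * 1226 / 1e6
= 31246301.88 / 1e6
= 31.2463 MPa

31.2463


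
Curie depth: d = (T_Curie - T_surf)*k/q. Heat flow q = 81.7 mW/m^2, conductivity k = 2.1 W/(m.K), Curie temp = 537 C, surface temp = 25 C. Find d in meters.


T_Curie - T_surf = 537 - 25 = 512 C
Convert q to W/m^2: 81.7 mW/m^2 = 0.0817 W/m^2
d = 512 * 2.1 / 0.0817 = 13160.34 m

13160.34


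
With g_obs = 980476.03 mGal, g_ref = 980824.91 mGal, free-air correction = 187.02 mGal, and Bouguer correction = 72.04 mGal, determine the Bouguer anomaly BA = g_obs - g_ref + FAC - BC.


BA = g_obs - g_ref + FAC - BC
= 980476.03 - 980824.91 + 187.02 - 72.04
= -233.9 mGal

-233.9


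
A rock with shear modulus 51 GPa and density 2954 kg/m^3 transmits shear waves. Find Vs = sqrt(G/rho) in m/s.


Convert G to Pa: G = 51e9 Pa
Compute G/rho = 51e9 / 2954 = 17264725.7955
Vs = sqrt(17264725.7955) = 4155.08 m/s

4155.08


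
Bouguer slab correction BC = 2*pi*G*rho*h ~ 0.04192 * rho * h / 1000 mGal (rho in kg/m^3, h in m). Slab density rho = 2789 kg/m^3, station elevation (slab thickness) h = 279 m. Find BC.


BC = 0.04192 * rho * h / 1000
= 0.04192 * 2789 * 279 / 1000
= 32.6193 mGal

32.6193


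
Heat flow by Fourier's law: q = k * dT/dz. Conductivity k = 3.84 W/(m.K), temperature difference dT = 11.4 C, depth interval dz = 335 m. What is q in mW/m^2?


q = k * dT / dz * 1000
= 3.84 * 11.4 / 335 * 1000
= 0.130675 * 1000
= 130.6746 mW/m^2

130.6746


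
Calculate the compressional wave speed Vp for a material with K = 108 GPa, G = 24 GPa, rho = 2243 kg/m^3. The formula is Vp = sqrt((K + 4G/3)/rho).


First compute the effective modulus:
K + 4G/3 = 108e9 + 4*24e9/3 = 140000000000.0 Pa
Then divide by density:
140000000000.0 / 2243 = 62416406.5983 Pa/(kg/m^3)
Take the square root:
Vp = sqrt(62416406.5983) = 7900.41 m/s

7900.41


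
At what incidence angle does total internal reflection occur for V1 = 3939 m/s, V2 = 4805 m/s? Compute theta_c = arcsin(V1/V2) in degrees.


V1/V2 = 3939/4805 = 0.819771
theta_c = arcsin(0.819771) = 55.0619 degrees

55.0619


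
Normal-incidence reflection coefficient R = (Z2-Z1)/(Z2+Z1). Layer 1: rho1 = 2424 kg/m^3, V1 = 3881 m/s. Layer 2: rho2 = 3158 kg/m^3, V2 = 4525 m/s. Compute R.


Z1 = 2424 * 3881 = 9407544
Z2 = 3158 * 4525 = 14289950
R = (14289950 - 9407544) / (14289950 + 9407544) = 4882406 / 23697494 = 0.206

0.206


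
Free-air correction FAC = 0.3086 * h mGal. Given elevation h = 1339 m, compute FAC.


FAC = 0.3086 * h
= 0.3086 * 1339
= 413.2154 mGal

413.2154


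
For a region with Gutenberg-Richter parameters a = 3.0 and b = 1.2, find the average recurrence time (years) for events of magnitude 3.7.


log10(N) = 3.0 - 1.2*3.7 = -1.44
N = 10^-1.44 = 0.036308
T = 1/N = 1/0.036308 = 27.5423 years

27.5423


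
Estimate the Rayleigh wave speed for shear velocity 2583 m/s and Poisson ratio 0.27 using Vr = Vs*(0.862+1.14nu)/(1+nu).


Numerator factor = 0.862 + 1.14*0.27 = 1.1698
Denominator = 1 + 0.27 = 1.27
Vr = 2583 * 1.1698 / 1.27 = 2379.21 m/s

2379.21


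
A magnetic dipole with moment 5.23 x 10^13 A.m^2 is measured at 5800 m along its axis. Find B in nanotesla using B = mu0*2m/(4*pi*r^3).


m = 5.23 x 10^13 = 52300000000000 A.m^2
2m = 104600000000000 A.m^2
r^3 = 5800^3 = 195112000000
B = (4pi*10^-7) * 104600000000000 / (4*pi * 195112000000) * 1e9
= 131444236.626197 / 2451849703308.85 * 1e9
= 53610.2341 nT

53610.2341


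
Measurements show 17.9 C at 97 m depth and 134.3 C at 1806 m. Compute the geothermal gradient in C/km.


dT = 134.3 - 17.9 = 116.4 C
dz = 1806 - 97 = 1709 m
gradient = dT/dz * 1000 = 116.4/1709 * 1000 = 68.11 C/km

68.11


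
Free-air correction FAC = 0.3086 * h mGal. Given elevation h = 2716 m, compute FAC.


FAC = 0.3086 * h
= 0.3086 * 2716
= 838.1576 mGal

838.1576


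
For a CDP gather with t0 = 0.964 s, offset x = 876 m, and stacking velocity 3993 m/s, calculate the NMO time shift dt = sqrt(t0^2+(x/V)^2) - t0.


x/Vnmo = 876/3993 = 0.219384
(x/Vnmo)^2 = 0.048129
t0^2 = 0.929296
sqrt(0.929296 + 0.048129) = 0.988648
dt = 0.988648 - 0.964 = 0.024648

0.024648


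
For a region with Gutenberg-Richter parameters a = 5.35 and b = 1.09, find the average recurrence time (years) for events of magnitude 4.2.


log10(N) = 5.35 - 1.09*4.2 = 0.772
N = 10^0.772 = 5.915616
T = 1/N = 1/5.915616 = 0.169 years

0.169


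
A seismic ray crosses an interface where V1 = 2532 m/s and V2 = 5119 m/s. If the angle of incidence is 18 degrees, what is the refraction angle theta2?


sin(theta1) = sin(18 deg) = 0.309017
sin(theta2) = V2/V1 * sin(theta1) = 5119/2532 * 0.309017 = 0.624746
theta2 = arcsin(0.624746) = 38.6636 degrees

38.6636


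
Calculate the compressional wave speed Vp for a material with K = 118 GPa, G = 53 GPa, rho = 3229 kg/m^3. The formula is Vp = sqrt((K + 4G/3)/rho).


First compute the effective modulus:
K + 4G/3 = 118e9 + 4*53e9/3 = 188666666666.67 Pa
Then divide by density:
188666666666.67 / 3229 = 58428822.1328 Pa/(kg/m^3)
Take the square root:
Vp = sqrt(58428822.1328) = 7643.87 m/s

7643.87


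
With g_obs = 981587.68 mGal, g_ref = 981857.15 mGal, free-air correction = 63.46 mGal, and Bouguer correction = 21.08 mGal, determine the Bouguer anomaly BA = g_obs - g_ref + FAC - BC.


BA = g_obs - g_ref + FAC - BC
= 981587.68 - 981857.15 + 63.46 - 21.08
= -227.09 mGal

-227.09


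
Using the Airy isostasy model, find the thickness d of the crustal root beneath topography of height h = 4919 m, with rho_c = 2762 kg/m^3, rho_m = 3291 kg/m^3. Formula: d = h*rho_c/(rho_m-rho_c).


rho_m - rho_c = 3291 - 2762 = 529
d = 4919 * 2762 / 529
= 13586278 / 529
= 25682.95 m

25682.95


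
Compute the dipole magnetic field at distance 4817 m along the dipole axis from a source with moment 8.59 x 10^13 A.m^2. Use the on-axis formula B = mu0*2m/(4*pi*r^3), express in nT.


m = 8.59 x 10^13 = 85900000000000 A.m^2
2m = 171800000000000 A.m^2
r^3 = 4817^3 = 111771206513
B = (4pi*10^-7) * 171800000000000 / (4*pi * 111771206513) * 1e9
= 215890247.154691 / 1404558405056.43 * 1e9
= 153706.8493 nT

153706.8493


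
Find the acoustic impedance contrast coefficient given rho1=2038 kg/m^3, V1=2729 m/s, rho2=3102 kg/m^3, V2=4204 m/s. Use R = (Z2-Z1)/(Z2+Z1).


Z1 = 2038 * 2729 = 5561702
Z2 = 3102 * 4204 = 13040808
R = (13040808 - 5561702) / (13040808 + 5561702) = 7479106 / 18602510 = 0.402

0.402


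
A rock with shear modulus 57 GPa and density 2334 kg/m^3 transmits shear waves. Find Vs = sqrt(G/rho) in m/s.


Convert G to Pa: G = 57e9 Pa
Compute G/rho = 57e9 / 2334 = 24421593.8303
Vs = sqrt(24421593.8303) = 4941.82 m/s

4941.82


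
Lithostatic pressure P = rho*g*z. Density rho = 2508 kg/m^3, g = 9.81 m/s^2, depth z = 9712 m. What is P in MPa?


P = rho * g * z / 1e6
= 2508 * 9.81 * 9712 / 1e6
= 238948997.76 / 1e6
= 238.949 MPa

238.949


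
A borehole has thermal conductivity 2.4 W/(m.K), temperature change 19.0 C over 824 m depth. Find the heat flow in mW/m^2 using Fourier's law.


q = k * dT / dz * 1000
= 2.4 * 19.0 / 824 * 1000
= 0.05534 * 1000
= 55.3398 mW/m^2

55.3398


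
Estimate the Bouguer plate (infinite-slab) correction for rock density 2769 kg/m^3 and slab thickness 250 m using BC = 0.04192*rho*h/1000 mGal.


BC = 0.04192 * rho * h / 1000
= 0.04192 * 2769 * 250 / 1000
= 29.0191 mGal

29.0191


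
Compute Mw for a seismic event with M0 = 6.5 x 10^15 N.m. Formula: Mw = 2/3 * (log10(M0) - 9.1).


log10(M0) = log10(6.5 x 10^15) = 15.8129
Mw = 2/3 * (15.8129 - 9.1)
= 2/3 * 6.7129
= 4.48

4.48


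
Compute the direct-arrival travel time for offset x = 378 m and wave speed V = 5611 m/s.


t = x / V
= 378 / 5611
= 0.0674 s

0.0674


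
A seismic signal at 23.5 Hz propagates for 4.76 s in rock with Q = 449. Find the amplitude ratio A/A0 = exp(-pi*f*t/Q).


pi*f*t/Q = pi*23.5*4.76/449 = 0.782669
A/A0 = exp(-0.782669) = 0.457184

0.457184


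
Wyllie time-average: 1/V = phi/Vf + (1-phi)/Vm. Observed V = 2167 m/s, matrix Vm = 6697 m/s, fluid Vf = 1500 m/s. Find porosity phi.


1/V - 1/Vm = 1/2167 - 1/6697 = 0.00031215
1/Vf - 1/Vm = 1/1500 - 1/6697 = 0.00051735
phi = 0.00031215 / 0.00051735 = 0.6034

0.6034


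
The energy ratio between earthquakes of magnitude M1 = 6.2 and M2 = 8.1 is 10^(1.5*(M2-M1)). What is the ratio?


M2 - M1 = 8.1 - 6.2 = 1.9
1.5 * 1.9 = 2.85
ratio = 10^2.85 = 707.95

707.95


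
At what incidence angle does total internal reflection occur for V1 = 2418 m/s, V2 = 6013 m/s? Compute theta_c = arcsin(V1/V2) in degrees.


V1/V2 = 2418/6013 = 0.402129
theta_c = arcsin(0.402129) = 23.7113 degrees

23.7113


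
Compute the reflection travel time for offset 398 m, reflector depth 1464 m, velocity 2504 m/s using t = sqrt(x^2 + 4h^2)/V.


x^2 + 4h^2 = 398^2 + 4*1464^2 = 158404 + 8573184 = 8731588
sqrt(8731588) = 2954.9261
t = 2954.9261 / 2504 = 1.1801 s

1.1801


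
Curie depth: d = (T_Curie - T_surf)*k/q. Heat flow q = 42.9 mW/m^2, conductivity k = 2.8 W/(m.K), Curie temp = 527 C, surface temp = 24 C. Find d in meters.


T_Curie - T_surf = 527 - 24 = 503 C
Convert q to W/m^2: 42.9 mW/m^2 = 0.0429 W/m^2
d = 503 * 2.8 / 0.0429 = 32829.84 m

32829.84


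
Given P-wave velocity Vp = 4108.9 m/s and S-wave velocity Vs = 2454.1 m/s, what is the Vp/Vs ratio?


Vp/Vs = 4108.9 / 2454.1
= 1.6743

1.6743


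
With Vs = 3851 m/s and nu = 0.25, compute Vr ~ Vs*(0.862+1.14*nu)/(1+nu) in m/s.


Numerator factor = 0.862 + 1.14*0.25 = 1.147
Denominator = 1 + 0.25 = 1.25
Vr = 3851 * 1.147 / 1.25 = 3533.68 m/s

3533.68


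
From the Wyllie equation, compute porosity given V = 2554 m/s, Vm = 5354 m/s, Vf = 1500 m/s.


1/V - 1/Vm = 1/2554 - 1/5354 = 0.00020477
1/Vf - 1/Vm = 1/1500 - 1/5354 = 0.00047989
phi = 0.00020477 / 0.00047989 = 0.4267

0.4267


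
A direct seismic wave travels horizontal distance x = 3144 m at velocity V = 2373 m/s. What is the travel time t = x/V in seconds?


t = x / V
= 3144 / 2373
= 1.3249 s

1.3249


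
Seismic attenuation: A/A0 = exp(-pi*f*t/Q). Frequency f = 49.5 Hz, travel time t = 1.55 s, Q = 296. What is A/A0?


pi*f*t/Q = pi*49.5*1.55/296 = 0.81432
A/A0 = exp(-0.81432) = 0.44294

0.44294


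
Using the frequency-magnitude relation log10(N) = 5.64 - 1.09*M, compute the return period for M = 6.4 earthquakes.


log10(N) = 5.64 - 1.09*6.4 = -1.336
N = 10^-1.336 = 0.046132
T = 1/N = 1/0.046132 = 21.677 years

21.677


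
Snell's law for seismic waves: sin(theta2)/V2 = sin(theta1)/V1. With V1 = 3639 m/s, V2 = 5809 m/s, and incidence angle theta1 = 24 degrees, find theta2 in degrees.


sin(theta1) = sin(24 deg) = 0.406737
sin(theta2) = V2/V1 * sin(theta1) = 5809/3639 * 0.406737 = 0.649281
theta2 = arcsin(0.649281) = 40.4874 degrees

40.4874


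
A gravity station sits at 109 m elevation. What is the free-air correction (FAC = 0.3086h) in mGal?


FAC = 0.3086 * h
= 0.3086 * 109
= 33.6374 mGal

33.6374


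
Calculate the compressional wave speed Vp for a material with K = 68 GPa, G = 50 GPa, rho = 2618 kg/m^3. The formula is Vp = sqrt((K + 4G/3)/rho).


First compute the effective modulus:
K + 4G/3 = 68e9 + 4*50e9/3 = 134666666666.67 Pa
Then divide by density:
134666666666.67 / 2618 = 51438757.3211 Pa/(kg/m^3)
Take the square root:
Vp = sqrt(51438757.3211) = 7172.08 m/s

7172.08


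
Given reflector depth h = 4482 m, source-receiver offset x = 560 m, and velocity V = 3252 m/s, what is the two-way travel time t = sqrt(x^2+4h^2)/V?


x^2 + 4h^2 = 560^2 + 4*4482^2 = 313600 + 80353296 = 80666896
sqrt(80666896) = 8981.4752
t = 8981.4752 / 3252 = 2.7618 s

2.7618


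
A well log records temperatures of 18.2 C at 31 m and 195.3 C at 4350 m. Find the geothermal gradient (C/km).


dT = 195.3 - 18.2 = 177.1 C
dz = 4350 - 31 = 4319 m
gradient = dT/dz * 1000 = 177.1/4319 * 1000 = 41.0049 C/km

41.0049


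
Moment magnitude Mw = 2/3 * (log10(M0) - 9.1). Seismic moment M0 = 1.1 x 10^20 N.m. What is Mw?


log10(M0) = log10(1.1 x 10^20) = 20.0414
Mw = 2/3 * (20.0414 - 9.1)
= 2/3 * 10.9414
= 7.29

7.29


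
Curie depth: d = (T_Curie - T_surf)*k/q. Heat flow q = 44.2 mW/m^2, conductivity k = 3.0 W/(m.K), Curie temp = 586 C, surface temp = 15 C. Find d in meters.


T_Curie - T_surf = 586 - 15 = 571 C
Convert q to W/m^2: 44.2 mW/m^2 = 0.0442 W/m^2
d = 571 * 3.0 / 0.0442 = 38755.66 m

38755.66


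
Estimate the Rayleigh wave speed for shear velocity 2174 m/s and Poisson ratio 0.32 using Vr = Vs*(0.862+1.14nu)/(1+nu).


Numerator factor = 0.862 + 1.14*0.32 = 1.2268
Denominator = 1 + 0.32 = 1.32
Vr = 2174 * 1.2268 / 1.32 = 2020.5 m/s

2020.5


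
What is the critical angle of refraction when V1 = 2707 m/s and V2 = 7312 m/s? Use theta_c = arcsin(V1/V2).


V1/V2 = 2707/7312 = 0.370213
theta_c = arcsin(0.370213) = 21.7288 degrees

21.7288


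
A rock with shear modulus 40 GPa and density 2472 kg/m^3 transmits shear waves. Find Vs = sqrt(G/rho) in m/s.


Convert G to Pa: G = 40e9 Pa
Compute G/rho = 40e9 / 2472 = 16181229.7735
Vs = sqrt(16181229.7735) = 4022.59 m/s

4022.59


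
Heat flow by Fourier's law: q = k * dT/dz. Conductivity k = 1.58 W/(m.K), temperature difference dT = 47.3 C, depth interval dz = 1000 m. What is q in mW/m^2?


q = k * dT / dz * 1000
= 1.58 * 47.3 / 1000 * 1000
= 0.074734 * 1000
= 74.734 mW/m^2

74.734


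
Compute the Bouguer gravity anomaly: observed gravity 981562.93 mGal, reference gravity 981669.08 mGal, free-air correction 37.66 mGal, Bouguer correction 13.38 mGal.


BA = g_obs - g_ref + FAC - BC
= 981562.93 - 981669.08 + 37.66 - 13.38
= -81.87 mGal

-81.87


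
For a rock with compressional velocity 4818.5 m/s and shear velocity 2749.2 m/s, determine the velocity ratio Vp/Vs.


Vp/Vs = 4818.5 / 2749.2
= 1.7527

1.7527


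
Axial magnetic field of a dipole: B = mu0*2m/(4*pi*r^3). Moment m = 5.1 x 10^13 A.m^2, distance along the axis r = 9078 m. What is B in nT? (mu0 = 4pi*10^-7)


m = 5.1 x 10^13 = 51000000000000 A.m^2
2m = 102000000000000 A.m^2
r^3 = 9078^3 = 748118742552
B = (4pi*10^-7) * 102000000000000 / (4*pi * 748118742552) * 1e9
= 128176980.266464 / 9401137382456.79 * 1e9
= 13634.1993 nT

13634.1993


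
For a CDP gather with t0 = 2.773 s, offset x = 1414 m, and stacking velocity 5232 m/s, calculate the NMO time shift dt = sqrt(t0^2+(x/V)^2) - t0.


x/Vnmo = 1414/5232 = 0.27026
(x/Vnmo)^2 = 0.07304
t0^2 = 7.689529
sqrt(7.689529 + 0.07304) = 2.786139
dt = 2.786139 - 2.773 = 0.013139

0.013139


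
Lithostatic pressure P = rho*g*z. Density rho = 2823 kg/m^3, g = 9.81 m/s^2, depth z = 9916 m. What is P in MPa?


P = rho * g * z / 1e6
= 2823 * 9.81 * 9916 / 1e6
= 274610035.08 / 1e6
= 274.61 MPa

274.61


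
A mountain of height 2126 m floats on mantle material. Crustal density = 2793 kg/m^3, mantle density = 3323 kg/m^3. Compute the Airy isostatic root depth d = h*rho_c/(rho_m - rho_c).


rho_m - rho_c = 3323 - 2793 = 530
d = 2126 * 2793 / 530
= 5937918 / 530
= 11203.62 m

11203.62


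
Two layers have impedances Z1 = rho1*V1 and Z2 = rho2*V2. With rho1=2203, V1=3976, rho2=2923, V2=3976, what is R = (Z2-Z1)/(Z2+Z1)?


Z1 = 2203 * 3976 = 8759128
Z2 = 2923 * 3976 = 11621848
R = (11621848 - 8759128) / (11621848 + 8759128) = 2862720 / 20380976 = 0.1405

0.1405


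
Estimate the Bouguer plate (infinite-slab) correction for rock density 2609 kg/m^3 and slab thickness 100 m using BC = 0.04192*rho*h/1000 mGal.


BC = 0.04192 * rho * h / 1000
= 0.04192 * 2609 * 100 / 1000
= 10.9369 mGal

10.9369


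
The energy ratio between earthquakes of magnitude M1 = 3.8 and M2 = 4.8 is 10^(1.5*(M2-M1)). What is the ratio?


M2 - M1 = 4.8 - 3.8 = 1.0
1.5 * 1.0 = 1.5
ratio = 10^1.5 = 31.62

31.62


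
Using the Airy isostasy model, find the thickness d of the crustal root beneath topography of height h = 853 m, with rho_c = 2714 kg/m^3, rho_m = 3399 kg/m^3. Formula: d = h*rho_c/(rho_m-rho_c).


rho_m - rho_c = 3399 - 2714 = 685
d = 853 * 2714 / 685
= 2315042 / 685
= 3379.62 m

3379.62


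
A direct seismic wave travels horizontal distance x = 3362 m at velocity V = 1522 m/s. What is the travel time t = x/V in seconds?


t = x / V
= 3362 / 1522
= 2.2089 s

2.2089


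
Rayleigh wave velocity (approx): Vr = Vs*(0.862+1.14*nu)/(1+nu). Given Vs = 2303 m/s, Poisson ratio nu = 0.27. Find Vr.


Numerator factor = 0.862 + 1.14*0.27 = 1.1698
Denominator = 1 + 0.27 = 1.27
Vr = 2303 * 1.1698 / 1.27 = 2121.3 m/s

2121.3


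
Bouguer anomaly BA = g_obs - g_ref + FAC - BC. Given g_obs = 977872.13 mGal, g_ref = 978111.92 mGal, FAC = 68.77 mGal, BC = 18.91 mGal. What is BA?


BA = g_obs - g_ref + FAC - BC
= 977872.13 - 978111.92 + 68.77 - 18.91
= -189.93 mGal

-189.93


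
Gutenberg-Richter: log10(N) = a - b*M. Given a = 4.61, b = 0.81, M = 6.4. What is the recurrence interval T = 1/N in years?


log10(N) = 4.61 - 0.81*6.4 = -0.574
N = 10^-0.574 = 0.266686
T = 1/N = 1/0.266686 = 3.7497 years

3.7497


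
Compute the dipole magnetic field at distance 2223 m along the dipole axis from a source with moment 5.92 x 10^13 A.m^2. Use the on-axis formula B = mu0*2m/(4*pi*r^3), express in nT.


m = 5.92 x 10^13 = 59200000000000 A.m^2
2m = 118400000000000 A.m^2
r^3 = 2223^3 = 10985463567
B = (4pi*10^-7) * 118400000000000 / (4*pi * 10985463567) * 1e9
= 148785828.074013 / 138047406553.46 * 1e9
= 1077787.9265 nT

1077787.9265


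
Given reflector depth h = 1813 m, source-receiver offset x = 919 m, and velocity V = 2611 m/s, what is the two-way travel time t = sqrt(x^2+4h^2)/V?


x^2 + 4h^2 = 919^2 + 4*1813^2 = 844561 + 13147876 = 13992437
sqrt(13992437) = 3740.6466
t = 3740.6466 / 2611 = 1.4326 s

1.4326


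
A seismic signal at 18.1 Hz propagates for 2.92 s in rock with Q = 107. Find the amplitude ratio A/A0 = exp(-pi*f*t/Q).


pi*f*t/Q = pi*18.1*2.92/107 = 1.551771
A/A0 = exp(-1.551771) = 0.211872

0.211872


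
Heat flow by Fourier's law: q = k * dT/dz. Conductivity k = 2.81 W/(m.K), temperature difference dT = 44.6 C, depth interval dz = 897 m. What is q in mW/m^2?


q = k * dT / dz * 1000
= 2.81 * 44.6 / 897 * 1000
= 0.139717 * 1000
= 139.7168 mW/m^2

139.7168


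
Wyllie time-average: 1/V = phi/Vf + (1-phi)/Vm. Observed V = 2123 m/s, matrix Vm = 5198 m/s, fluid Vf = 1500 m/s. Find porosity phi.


1/V - 1/Vm = 1/2123 - 1/5198 = 0.00027865
1/Vf - 1/Vm = 1/1500 - 1/5198 = 0.00047428
phi = 0.00027865 / 0.00047428 = 0.5875

0.5875


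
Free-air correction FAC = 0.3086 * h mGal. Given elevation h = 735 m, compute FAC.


FAC = 0.3086 * h
= 0.3086 * 735
= 226.821 mGal

226.821


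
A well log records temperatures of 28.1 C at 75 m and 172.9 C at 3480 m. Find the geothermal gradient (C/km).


dT = 172.9 - 28.1 = 144.8 C
dz = 3480 - 75 = 3405 m
gradient = dT/dz * 1000 = 144.8/3405 * 1000 = 42.5257 C/km

42.5257


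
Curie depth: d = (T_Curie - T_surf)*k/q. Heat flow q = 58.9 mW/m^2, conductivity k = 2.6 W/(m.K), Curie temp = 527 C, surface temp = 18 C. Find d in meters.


T_Curie - T_surf = 527 - 18 = 509 C
Convert q to W/m^2: 58.9 mW/m^2 = 0.0589 W/m^2
d = 509 * 2.6 / 0.0589 = 22468.59 m

22468.59


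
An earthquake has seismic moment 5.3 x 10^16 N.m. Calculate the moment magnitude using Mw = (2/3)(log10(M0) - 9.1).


log10(M0) = log10(5.3 x 10^16) = 16.7243
Mw = 2/3 * (16.7243 - 9.1)
= 2/3 * 7.6243
= 5.08

5.08


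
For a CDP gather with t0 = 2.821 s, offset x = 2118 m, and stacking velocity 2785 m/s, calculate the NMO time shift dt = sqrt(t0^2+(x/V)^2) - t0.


x/Vnmo = 2118/2785 = 0.760503
(x/Vnmo)^2 = 0.578364
t0^2 = 7.958041
sqrt(7.958041 + 0.578364) = 2.921713
dt = 2.921713 - 2.821 = 0.100713

0.100713


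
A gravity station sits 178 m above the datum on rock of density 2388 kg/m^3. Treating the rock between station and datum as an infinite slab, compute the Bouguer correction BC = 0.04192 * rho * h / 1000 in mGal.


BC = 0.04192 * rho * h / 1000
= 0.04192 * 2388 * 178 / 1000
= 17.8187 mGal

17.8187


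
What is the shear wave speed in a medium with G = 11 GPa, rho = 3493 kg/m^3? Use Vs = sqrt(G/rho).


Convert G to Pa: G = 11e9 Pa
Compute G/rho = 11e9 / 3493 = 3149155.4538
Vs = sqrt(3149155.4538) = 1774.59 m/s

1774.59


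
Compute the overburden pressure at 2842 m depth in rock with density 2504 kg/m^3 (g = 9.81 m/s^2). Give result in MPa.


P = rho * g * z / 1e6
= 2504 * 9.81 * 2842 / 1e6
= 69811570.08 / 1e6
= 69.8116 MPa

69.8116


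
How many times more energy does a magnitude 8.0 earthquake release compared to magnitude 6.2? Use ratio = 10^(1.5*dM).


M2 - M1 = 8.0 - 6.2 = 1.8
1.5 * 1.8 = 2.7
ratio = 10^2.7 = 501.19

501.19


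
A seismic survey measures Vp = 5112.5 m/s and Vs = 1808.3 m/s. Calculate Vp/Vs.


Vp/Vs = 5112.5 / 1808.3
= 2.8272

2.8272


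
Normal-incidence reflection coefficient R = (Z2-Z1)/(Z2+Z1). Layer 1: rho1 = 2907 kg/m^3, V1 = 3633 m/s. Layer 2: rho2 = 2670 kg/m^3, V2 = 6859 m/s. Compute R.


Z1 = 2907 * 3633 = 10561131
Z2 = 2670 * 6859 = 18313530
R = (18313530 - 10561131) / (18313530 + 10561131) = 7752399 / 28874661 = 0.2685

0.2685


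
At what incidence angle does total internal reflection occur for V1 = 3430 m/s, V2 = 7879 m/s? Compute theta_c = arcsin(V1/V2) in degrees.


V1/V2 = 3430/7879 = 0.435334
theta_c = arcsin(0.435334) = 25.8066 degrees

25.8066


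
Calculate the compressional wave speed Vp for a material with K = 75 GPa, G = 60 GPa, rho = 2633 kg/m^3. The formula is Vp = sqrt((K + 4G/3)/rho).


First compute the effective modulus:
K + 4G/3 = 75e9 + 4*60e9/3 = 155000000000.0 Pa
Then divide by density:
155000000000.0 / 2633 = 58868211.166 Pa/(kg/m^3)
Take the square root:
Vp = sqrt(58868211.166) = 7672.56 m/s

7672.56


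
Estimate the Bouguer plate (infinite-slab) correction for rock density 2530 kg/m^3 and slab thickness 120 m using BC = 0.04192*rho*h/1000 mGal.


BC = 0.04192 * rho * h / 1000
= 0.04192 * 2530 * 120 / 1000
= 12.7269 mGal

12.7269


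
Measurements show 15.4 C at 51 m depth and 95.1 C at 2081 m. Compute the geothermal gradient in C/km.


dT = 95.1 - 15.4 = 79.7 C
dz = 2081 - 51 = 2030 m
gradient = dT/dz * 1000 = 79.7/2030 * 1000 = 39.2611 C/km

39.2611


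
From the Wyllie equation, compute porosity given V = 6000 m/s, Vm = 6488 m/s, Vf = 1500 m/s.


1/V - 1/Vm = 1/6000 - 1/6488 = 1.254e-05
1/Vf - 1/Vm = 1/1500 - 1/6488 = 0.00051254
phi = 1.254e-05 / 0.00051254 = 0.0245

0.0245


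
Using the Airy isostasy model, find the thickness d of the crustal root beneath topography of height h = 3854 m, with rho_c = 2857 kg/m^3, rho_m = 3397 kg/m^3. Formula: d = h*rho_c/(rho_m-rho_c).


rho_m - rho_c = 3397 - 2857 = 540
d = 3854 * 2857 / 540
= 11010878 / 540
= 20390.51 m

20390.51


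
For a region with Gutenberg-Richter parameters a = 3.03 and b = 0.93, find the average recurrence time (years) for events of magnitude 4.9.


log10(N) = 3.03 - 0.93*4.9 = -1.527
N = 10^-1.527 = 0.029717
T = 1/N = 1/0.029717 = 33.6512 years

33.6512


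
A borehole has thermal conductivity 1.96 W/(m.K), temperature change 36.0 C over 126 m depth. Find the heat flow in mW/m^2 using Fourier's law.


q = k * dT / dz * 1000
= 1.96 * 36.0 / 126 * 1000
= 0.56 * 1000
= 560.0 mW/m^2

560.0


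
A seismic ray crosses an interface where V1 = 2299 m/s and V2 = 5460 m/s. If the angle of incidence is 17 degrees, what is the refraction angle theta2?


sin(theta1) = sin(17 deg) = 0.292372
sin(theta2) = V2/V1 * sin(theta1) = 5460/2299 * 0.292372 = 0.694367
theta2 = arcsin(0.694367) = 43.9768 degrees

43.9768


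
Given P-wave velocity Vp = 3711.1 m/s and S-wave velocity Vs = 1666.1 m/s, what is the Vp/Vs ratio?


Vp/Vs = 3711.1 / 1666.1
= 2.2274

2.2274


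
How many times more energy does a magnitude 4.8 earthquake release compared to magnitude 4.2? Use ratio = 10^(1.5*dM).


M2 - M1 = 4.8 - 4.2 = 0.6
1.5 * 0.6 = 0.9
ratio = 10^0.9 = 7.94

7.94


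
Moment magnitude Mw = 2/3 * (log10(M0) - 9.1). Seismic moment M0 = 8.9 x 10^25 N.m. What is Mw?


log10(M0) = log10(8.9 x 10^25) = 25.9494
Mw = 2/3 * (25.9494 - 9.1)
= 2/3 * 16.8494
= 11.23

11.23


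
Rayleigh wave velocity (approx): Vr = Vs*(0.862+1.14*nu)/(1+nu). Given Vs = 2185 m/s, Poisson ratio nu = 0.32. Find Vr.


Numerator factor = 0.862 + 1.14*0.32 = 1.2268
Denominator = 1 + 0.32 = 1.32
Vr = 2185 * 1.2268 / 1.32 = 2030.73 m/s

2030.73


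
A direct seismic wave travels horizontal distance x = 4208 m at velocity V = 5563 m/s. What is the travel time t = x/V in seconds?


t = x / V
= 4208 / 5563
= 0.7564 s

0.7564


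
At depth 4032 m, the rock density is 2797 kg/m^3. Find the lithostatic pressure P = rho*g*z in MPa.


P = rho * g * z / 1e6
= 2797 * 9.81 * 4032 / 1e6
= 110632314.24 / 1e6
= 110.6323 MPa

110.6323


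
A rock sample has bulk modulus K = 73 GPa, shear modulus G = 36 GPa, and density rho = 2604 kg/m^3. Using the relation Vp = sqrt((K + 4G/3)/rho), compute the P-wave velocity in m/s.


First compute the effective modulus:
K + 4G/3 = 73e9 + 4*36e9/3 = 121000000000.0 Pa
Then divide by density:
121000000000.0 / 2604 = 46466973.8863 Pa/(kg/m^3)
Take the square root:
Vp = sqrt(46466973.8863) = 6816.67 m/s

6816.67


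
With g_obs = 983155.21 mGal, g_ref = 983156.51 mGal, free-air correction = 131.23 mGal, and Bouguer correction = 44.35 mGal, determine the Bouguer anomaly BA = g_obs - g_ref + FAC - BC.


BA = g_obs - g_ref + FAC - BC
= 983155.21 - 983156.51 + 131.23 - 44.35
= 85.58 mGal

85.58


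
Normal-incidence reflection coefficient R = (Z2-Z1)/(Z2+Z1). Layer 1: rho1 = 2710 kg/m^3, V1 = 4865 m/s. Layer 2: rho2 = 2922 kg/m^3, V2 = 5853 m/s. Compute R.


Z1 = 2710 * 4865 = 13184150
Z2 = 2922 * 5853 = 17102466
R = (17102466 - 13184150) / (17102466 + 13184150) = 3918316 / 30286616 = 0.1294

0.1294


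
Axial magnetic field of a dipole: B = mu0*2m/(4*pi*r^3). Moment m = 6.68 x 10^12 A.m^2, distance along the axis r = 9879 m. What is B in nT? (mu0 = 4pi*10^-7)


m = 6.68 x 10^12 = 6680000000000 A.m^2
2m = 13360000000000 A.m^2
r^3 = 9879^3 = 964137458439
B = (4pi*10^-7) * 13360000000000 / (4*pi * 964137458439) * 1e9
= 16788671.140784 / 12115708625930.79 * 1e9
= 1385.6945 nT

1385.6945


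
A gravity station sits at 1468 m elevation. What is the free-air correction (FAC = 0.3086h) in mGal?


FAC = 0.3086 * h
= 0.3086 * 1468
= 453.0248 mGal

453.0248


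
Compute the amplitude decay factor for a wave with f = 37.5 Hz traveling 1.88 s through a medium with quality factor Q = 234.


pi*f*t/Q = pi*37.5*1.88/234 = 0.946505
A/A0 = exp(-0.946505) = 0.388095

0.388095


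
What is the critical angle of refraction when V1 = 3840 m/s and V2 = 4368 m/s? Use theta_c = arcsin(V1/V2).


V1/V2 = 3840/4368 = 0.879121
theta_c = arcsin(0.879121) = 61.5365 degrees

61.5365


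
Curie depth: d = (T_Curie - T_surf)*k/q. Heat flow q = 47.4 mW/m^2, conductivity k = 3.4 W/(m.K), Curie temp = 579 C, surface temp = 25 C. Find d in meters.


T_Curie - T_surf = 579 - 25 = 554 C
Convert q to W/m^2: 47.4 mW/m^2 = 0.0474 W/m^2
d = 554 * 3.4 / 0.0474 = 39738.4 m

39738.4


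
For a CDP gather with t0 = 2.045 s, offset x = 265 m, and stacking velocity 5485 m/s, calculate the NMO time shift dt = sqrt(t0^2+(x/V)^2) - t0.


x/Vnmo = 265/5485 = 0.048314
(x/Vnmo)^2 = 0.002334
t0^2 = 4.182025
sqrt(4.182025 + 0.002334) = 2.045571
dt = 2.045571 - 2.045 = 0.000571

5.710000e-04


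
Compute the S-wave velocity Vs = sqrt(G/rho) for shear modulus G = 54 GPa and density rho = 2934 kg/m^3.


Convert G to Pa: G = 54e9 Pa
Compute G/rho = 54e9 / 2934 = 18404907.9755
Vs = sqrt(18404907.9755) = 4290.09 m/s

4290.09


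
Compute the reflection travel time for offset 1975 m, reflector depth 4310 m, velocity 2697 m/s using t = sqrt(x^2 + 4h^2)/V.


x^2 + 4h^2 = 1975^2 + 4*4310^2 = 3900625 + 74304400 = 78205025
sqrt(78205025) = 8843.3605
t = 8843.3605 / 2697 = 3.279 s

3.279


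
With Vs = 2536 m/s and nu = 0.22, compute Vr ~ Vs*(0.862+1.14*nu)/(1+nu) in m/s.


Numerator factor = 0.862 + 1.14*0.22 = 1.1128
Denominator = 1 + 0.22 = 1.22
Vr = 2536 * 1.1128 / 1.22 = 2313.16 m/s

2313.16


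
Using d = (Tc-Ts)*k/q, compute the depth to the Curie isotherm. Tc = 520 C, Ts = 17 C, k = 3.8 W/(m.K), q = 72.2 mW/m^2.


T_Curie - T_surf = 520 - 17 = 503 C
Convert q to W/m^2: 72.2 mW/m^2 = 0.0722 W/m^2
d = 503 * 3.8 / 0.0722 = 26473.68 m

26473.68


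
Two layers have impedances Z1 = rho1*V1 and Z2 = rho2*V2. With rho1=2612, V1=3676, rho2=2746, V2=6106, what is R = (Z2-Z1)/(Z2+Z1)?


Z1 = 2612 * 3676 = 9601712
Z2 = 2746 * 6106 = 16767076
R = (16767076 - 9601712) / (16767076 + 9601712) = 7165364 / 26368788 = 0.2717

0.2717


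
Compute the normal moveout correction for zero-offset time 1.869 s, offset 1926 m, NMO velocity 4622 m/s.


x/Vnmo = 1926/4622 = 0.416703
(x/Vnmo)^2 = 0.173641
t0^2 = 3.493161
sqrt(3.493161 + 0.173641) = 1.91489
dt = 1.91489 - 1.869 = 0.04589

0.04589


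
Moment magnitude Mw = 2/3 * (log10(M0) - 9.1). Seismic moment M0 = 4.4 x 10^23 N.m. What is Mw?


log10(M0) = log10(4.4 x 10^23) = 23.6435
Mw = 2/3 * (23.6435 - 9.1)
= 2/3 * 14.5435
= 9.7

9.7


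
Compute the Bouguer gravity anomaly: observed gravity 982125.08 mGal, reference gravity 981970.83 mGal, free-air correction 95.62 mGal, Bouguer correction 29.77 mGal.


BA = g_obs - g_ref + FAC - BC
= 982125.08 - 981970.83 + 95.62 - 29.77
= 220.1 mGal

220.1
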